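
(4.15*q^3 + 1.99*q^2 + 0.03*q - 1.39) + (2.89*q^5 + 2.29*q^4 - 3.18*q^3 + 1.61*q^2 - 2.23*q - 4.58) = 2.89*q^5 + 2.29*q^4 + 0.97*q^3 + 3.6*q^2 - 2.2*q - 5.97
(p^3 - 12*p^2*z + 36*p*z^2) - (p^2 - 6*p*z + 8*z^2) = p^3 - 12*p^2*z - p^2 + 36*p*z^2 + 6*p*z - 8*z^2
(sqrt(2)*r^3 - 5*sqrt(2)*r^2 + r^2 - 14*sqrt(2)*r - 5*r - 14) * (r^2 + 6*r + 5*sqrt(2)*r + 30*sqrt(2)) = sqrt(2)*r^5 + sqrt(2)*r^4 + 11*r^4 - 39*sqrt(2)*r^3 + 11*r^3 - 484*r^2 - 79*sqrt(2)*r^2 - 924*r - 220*sqrt(2)*r - 420*sqrt(2)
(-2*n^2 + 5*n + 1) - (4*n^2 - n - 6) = -6*n^2 + 6*n + 7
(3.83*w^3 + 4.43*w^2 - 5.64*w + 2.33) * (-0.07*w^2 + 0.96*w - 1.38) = -0.2681*w^5 + 3.3667*w^4 - 0.6378*w^3 - 11.6909*w^2 + 10.02*w - 3.2154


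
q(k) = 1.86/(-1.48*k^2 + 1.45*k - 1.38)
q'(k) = 1.86*(2.96*k - 1.45)/(-1.48*k^2 + 1.45*k - 1.38)^2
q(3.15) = -0.16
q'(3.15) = 0.11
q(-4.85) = -0.04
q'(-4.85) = -0.02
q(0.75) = -1.65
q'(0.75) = 1.13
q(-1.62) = -0.24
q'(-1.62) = -0.20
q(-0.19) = -1.09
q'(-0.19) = -1.28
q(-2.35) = -0.14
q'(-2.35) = -0.09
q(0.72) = -1.69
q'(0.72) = 1.04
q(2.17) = -0.36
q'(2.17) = 0.34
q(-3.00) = -0.10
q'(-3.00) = -0.05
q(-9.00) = -0.01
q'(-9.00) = -0.00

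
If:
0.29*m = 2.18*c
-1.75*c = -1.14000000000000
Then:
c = 0.65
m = 4.90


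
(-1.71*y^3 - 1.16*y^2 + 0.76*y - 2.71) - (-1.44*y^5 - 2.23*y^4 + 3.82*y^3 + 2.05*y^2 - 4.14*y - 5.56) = 1.44*y^5 + 2.23*y^4 - 5.53*y^3 - 3.21*y^2 + 4.9*y + 2.85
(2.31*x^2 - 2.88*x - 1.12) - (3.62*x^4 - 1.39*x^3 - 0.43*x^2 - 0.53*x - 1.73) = -3.62*x^4 + 1.39*x^3 + 2.74*x^2 - 2.35*x + 0.61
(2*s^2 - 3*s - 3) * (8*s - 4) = 16*s^3 - 32*s^2 - 12*s + 12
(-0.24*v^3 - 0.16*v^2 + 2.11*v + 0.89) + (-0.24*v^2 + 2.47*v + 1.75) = -0.24*v^3 - 0.4*v^2 + 4.58*v + 2.64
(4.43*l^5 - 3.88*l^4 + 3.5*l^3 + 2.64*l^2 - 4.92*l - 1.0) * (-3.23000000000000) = -14.3089*l^5 + 12.5324*l^4 - 11.305*l^3 - 8.5272*l^2 + 15.8916*l + 3.23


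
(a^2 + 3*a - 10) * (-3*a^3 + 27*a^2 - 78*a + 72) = -3*a^5 + 18*a^4 + 33*a^3 - 432*a^2 + 996*a - 720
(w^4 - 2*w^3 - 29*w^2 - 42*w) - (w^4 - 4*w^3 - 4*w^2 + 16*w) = 2*w^3 - 25*w^2 - 58*w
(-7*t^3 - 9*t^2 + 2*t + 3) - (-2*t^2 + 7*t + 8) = -7*t^3 - 7*t^2 - 5*t - 5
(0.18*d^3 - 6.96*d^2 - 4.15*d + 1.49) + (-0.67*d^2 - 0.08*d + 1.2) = 0.18*d^3 - 7.63*d^2 - 4.23*d + 2.69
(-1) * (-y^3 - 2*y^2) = y^3 + 2*y^2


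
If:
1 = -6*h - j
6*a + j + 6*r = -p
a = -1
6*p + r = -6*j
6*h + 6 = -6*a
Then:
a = -1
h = 0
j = -1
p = 29/35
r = 36/35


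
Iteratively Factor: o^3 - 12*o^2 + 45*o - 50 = (o - 5)*(o^2 - 7*o + 10) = (o - 5)^2*(o - 2)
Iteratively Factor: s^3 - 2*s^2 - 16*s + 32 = (s - 2)*(s^2 - 16) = (s - 2)*(s + 4)*(s - 4)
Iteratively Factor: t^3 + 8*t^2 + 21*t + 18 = (t + 3)*(t^2 + 5*t + 6) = (t + 2)*(t + 3)*(t + 3)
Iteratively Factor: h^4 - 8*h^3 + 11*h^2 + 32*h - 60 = (h - 5)*(h^3 - 3*h^2 - 4*h + 12) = (h - 5)*(h - 3)*(h^2 - 4) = (h - 5)*(h - 3)*(h + 2)*(h - 2)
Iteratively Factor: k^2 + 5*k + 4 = (k + 1)*(k + 4)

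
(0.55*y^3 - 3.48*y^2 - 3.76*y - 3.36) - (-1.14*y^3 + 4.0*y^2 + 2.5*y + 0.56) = 1.69*y^3 - 7.48*y^2 - 6.26*y - 3.92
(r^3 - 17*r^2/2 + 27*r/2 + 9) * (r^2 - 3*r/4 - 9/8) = r^5 - 37*r^4/4 + 75*r^3/4 + 135*r^2/16 - 351*r/16 - 81/8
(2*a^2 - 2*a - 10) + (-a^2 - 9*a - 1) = a^2 - 11*a - 11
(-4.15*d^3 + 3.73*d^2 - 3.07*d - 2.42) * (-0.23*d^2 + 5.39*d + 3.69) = 0.9545*d^5 - 23.2264*d^4 + 5.4973*d^3 - 2.227*d^2 - 24.3721*d - 8.9298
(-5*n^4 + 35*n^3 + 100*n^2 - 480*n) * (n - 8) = -5*n^5 + 75*n^4 - 180*n^3 - 1280*n^2 + 3840*n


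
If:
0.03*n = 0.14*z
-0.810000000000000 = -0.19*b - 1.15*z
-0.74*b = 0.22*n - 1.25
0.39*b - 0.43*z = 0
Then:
No Solution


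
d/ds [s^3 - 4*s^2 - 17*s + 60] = 3*s^2 - 8*s - 17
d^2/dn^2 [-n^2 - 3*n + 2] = -2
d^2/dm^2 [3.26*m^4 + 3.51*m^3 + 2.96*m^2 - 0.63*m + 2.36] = 39.12*m^2 + 21.06*m + 5.92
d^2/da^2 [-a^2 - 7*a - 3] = -2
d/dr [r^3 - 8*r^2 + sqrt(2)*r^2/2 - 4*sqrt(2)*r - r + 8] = 3*r^2 - 16*r + sqrt(2)*r - 4*sqrt(2) - 1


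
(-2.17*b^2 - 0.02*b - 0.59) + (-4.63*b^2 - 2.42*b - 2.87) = -6.8*b^2 - 2.44*b - 3.46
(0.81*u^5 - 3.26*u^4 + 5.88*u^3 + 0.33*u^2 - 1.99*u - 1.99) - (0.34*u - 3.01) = 0.81*u^5 - 3.26*u^4 + 5.88*u^3 + 0.33*u^2 - 2.33*u + 1.02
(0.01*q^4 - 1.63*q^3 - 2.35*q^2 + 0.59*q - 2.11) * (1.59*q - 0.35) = 0.0159*q^5 - 2.5952*q^4 - 3.166*q^3 + 1.7606*q^2 - 3.5614*q + 0.7385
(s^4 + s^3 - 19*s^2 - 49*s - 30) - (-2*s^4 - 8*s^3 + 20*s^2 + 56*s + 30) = 3*s^4 + 9*s^3 - 39*s^2 - 105*s - 60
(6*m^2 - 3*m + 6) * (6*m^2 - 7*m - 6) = 36*m^4 - 60*m^3 + 21*m^2 - 24*m - 36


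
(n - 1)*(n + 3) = n^2 + 2*n - 3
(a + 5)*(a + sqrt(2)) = a^2 + sqrt(2)*a + 5*a + 5*sqrt(2)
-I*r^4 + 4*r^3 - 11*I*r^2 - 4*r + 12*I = (r + 1)*(r - 2*I)*(r + 6*I)*(-I*r + I)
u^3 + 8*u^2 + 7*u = u*(u + 1)*(u + 7)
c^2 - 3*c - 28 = (c - 7)*(c + 4)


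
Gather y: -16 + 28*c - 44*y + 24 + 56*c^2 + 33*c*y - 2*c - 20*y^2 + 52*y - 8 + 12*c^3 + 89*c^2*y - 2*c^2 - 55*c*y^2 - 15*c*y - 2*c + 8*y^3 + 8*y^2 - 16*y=12*c^3 + 54*c^2 + 24*c + 8*y^3 + y^2*(-55*c - 12) + y*(89*c^2 + 18*c - 8)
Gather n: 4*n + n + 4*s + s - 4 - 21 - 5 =5*n + 5*s - 30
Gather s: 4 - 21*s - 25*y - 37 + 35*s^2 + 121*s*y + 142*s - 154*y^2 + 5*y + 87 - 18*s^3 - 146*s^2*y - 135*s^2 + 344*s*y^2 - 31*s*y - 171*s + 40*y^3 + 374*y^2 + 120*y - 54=-18*s^3 + s^2*(-146*y - 100) + s*(344*y^2 + 90*y - 50) + 40*y^3 + 220*y^2 + 100*y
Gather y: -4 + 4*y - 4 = 4*y - 8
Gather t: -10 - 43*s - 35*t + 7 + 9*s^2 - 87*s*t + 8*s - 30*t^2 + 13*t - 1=9*s^2 - 35*s - 30*t^2 + t*(-87*s - 22) - 4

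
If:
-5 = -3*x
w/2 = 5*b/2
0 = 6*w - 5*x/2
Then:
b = 5/36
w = 25/36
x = 5/3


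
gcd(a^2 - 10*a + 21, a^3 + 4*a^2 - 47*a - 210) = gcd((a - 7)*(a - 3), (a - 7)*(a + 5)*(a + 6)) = a - 7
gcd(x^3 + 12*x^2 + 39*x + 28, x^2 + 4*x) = x + 4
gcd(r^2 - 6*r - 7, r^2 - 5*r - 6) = r + 1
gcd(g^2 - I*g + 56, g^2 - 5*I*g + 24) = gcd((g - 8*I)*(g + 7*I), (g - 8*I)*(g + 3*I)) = g - 8*I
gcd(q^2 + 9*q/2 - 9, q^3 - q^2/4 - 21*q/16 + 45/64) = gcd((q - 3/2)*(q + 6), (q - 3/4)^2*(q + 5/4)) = 1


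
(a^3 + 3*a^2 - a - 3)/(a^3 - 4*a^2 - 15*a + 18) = (a + 1)/(a - 6)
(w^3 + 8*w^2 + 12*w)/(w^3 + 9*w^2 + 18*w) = (w + 2)/(w + 3)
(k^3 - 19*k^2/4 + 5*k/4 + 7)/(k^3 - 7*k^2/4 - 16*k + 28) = (k + 1)/(k + 4)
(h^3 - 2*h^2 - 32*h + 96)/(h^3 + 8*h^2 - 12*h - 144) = (h - 4)/(h + 6)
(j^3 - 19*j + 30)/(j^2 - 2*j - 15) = (-j^3 + 19*j - 30)/(-j^2 + 2*j + 15)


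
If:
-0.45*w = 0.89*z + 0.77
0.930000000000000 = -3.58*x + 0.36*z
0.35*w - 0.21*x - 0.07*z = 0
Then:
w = -0.34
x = -0.33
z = -0.69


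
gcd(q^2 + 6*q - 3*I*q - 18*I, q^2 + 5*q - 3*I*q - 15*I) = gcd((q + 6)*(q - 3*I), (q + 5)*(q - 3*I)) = q - 3*I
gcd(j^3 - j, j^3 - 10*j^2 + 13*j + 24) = j + 1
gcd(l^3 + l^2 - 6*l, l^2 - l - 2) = l - 2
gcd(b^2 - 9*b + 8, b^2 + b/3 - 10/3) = 1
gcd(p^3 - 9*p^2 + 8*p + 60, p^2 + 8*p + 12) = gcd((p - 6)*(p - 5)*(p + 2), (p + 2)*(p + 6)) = p + 2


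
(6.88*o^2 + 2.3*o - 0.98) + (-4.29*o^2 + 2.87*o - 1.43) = 2.59*o^2 + 5.17*o - 2.41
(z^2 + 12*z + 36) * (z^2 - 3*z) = z^4 + 9*z^3 - 108*z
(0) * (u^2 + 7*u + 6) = 0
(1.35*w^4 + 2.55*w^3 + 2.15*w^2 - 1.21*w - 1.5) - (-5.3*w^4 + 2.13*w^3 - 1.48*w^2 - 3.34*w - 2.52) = 6.65*w^4 + 0.42*w^3 + 3.63*w^2 + 2.13*w + 1.02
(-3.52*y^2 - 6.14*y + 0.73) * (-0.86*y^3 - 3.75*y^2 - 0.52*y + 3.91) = 3.0272*y^5 + 18.4804*y^4 + 24.2276*y^3 - 13.3079*y^2 - 24.387*y + 2.8543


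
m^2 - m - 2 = (m - 2)*(m + 1)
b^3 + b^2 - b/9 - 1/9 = (b - 1/3)*(b + 1/3)*(b + 1)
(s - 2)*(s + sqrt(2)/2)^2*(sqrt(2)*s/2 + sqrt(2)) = sqrt(2)*s^4/2 + s^3 - 7*sqrt(2)*s^2/4 - 4*s - sqrt(2)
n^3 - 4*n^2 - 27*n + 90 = (n - 6)*(n - 3)*(n + 5)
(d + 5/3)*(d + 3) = d^2 + 14*d/3 + 5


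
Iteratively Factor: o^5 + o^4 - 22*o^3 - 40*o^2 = (o)*(o^4 + o^3 - 22*o^2 - 40*o) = o*(o + 4)*(o^3 - 3*o^2 - 10*o) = o*(o + 2)*(o + 4)*(o^2 - 5*o) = o*(o - 5)*(o + 2)*(o + 4)*(o)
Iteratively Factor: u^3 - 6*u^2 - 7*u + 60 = (u - 4)*(u^2 - 2*u - 15) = (u - 5)*(u - 4)*(u + 3)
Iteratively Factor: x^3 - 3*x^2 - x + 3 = (x - 3)*(x^2 - 1) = (x - 3)*(x - 1)*(x + 1)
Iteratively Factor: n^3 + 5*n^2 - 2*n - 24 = (n + 3)*(n^2 + 2*n - 8) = (n - 2)*(n + 3)*(n + 4)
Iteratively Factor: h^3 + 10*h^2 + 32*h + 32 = (h + 2)*(h^2 + 8*h + 16) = (h + 2)*(h + 4)*(h + 4)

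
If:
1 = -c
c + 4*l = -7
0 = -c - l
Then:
No Solution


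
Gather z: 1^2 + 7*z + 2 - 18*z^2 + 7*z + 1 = -18*z^2 + 14*z + 4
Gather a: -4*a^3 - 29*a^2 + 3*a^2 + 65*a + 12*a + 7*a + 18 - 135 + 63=-4*a^3 - 26*a^2 + 84*a - 54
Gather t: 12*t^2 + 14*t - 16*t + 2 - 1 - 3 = 12*t^2 - 2*t - 2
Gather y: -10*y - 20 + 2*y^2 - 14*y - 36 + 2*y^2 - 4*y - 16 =4*y^2 - 28*y - 72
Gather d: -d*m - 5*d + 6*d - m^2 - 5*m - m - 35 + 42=d*(1 - m) - m^2 - 6*m + 7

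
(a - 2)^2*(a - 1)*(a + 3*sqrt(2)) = a^4 - 5*a^3 + 3*sqrt(2)*a^3 - 15*sqrt(2)*a^2 + 8*a^2 - 4*a + 24*sqrt(2)*a - 12*sqrt(2)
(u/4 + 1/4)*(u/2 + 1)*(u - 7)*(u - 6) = u^4/8 - 5*u^3/4 + 5*u^2/8 + 25*u/2 + 21/2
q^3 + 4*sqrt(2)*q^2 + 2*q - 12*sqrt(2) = (q - sqrt(2))*(q + 2*sqrt(2))*(q + 3*sqrt(2))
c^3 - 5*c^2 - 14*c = c*(c - 7)*(c + 2)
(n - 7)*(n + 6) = n^2 - n - 42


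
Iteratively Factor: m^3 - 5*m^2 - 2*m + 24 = (m - 4)*(m^2 - m - 6) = (m - 4)*(m + 2)*(m - 3)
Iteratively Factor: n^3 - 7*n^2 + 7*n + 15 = (n + 1)*(n^2 - 8*n + 15) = (n - 5)*(n + 1)*(n - 3)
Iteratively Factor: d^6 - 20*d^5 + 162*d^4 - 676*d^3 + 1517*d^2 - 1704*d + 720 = (d - 4)*(d^5 - 16*d^4 + 98*d^3 - 284*d^2 + 381*d - 180) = (d - 4)*(d - 1)*(d^4 - 15*d^3 + 83*d^2 - 201*d + 180) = (d - 4)^2*(d - 1)*(d^3 - 11*d^2 + 39*d - 45) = (d - 5)*(d - 4)^2*(d - 1)*(d^2 - 6*d + 9) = (d - 5)*(d - 4)^2*(d - 3)*(d - 1)*(d - 3)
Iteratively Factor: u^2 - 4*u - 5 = (u - 5)*(u + 1)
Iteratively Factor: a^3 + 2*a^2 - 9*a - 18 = (a + 3)*(a^2 - a - 6) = (a - 3)*(a + 3)*(a + 2)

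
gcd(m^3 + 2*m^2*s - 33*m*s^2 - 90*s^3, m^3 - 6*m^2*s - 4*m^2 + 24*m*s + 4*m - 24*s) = -m + 6*s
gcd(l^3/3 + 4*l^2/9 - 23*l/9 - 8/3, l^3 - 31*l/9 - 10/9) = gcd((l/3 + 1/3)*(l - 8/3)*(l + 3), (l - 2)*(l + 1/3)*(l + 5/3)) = 1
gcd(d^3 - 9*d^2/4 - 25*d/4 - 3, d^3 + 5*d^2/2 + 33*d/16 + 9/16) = d^2 + 7*d/4 + 3/4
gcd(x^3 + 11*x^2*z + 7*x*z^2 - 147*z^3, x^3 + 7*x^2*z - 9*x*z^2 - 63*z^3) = x^2 + 4*x*z - 21*z^2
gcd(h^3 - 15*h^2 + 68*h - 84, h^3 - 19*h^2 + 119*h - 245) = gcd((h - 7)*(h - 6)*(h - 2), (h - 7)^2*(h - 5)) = h - 7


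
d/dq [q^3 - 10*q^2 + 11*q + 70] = 3*q^2 - 20*q + 11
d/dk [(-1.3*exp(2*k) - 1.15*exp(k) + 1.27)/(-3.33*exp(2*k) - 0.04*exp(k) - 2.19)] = (-3.7775*exp(2*k) + 14.1522*exp(k) + 2.5693)*exp(k)/(11.0889*exp(4*k) + 0.2664*exp(3*k) + 14.587*exp(2*k) + 0.1752*exp(k) + 4.7961)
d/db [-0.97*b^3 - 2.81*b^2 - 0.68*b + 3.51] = -2.91*b^2 - 5.62*b - 0.68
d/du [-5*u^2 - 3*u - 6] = -10*u - 3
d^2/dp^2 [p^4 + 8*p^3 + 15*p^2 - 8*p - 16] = 12*p^2 + 48*p + 30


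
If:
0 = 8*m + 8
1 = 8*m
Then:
No Solution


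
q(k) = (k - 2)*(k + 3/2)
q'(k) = 2*k - 1/2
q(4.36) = 13.83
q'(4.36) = 8.22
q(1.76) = -0.78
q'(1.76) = 3.02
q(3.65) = 8.50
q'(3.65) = 6.80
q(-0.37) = -2.68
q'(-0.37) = -1.24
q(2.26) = 0.98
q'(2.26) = 4.02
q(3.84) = 9.83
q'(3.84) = 7.18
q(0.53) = -2.98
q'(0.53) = 0.56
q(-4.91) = 23.56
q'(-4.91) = -10.32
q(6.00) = 30.00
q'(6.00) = 11.50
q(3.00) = 4.50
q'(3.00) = 5.50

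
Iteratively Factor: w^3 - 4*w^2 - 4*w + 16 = (w + 2)*(w^2 - 6*w + 8) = (w - 4)*(w + 2)*(w - 2)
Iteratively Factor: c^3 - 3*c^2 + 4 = (c - 2)*(c^2 - c - 2) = (c - 2)*(c + 1)*(c - 2)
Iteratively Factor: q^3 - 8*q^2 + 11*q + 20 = (q - 4)*(q^2 - 4*q - 5) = (q - 5)*(q - 4)*(q + 1)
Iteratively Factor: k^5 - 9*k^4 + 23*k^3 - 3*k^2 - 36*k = (k)*(k^4 - 9*k^3 + 23*k^2 - 3*k - 36) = k*(k - 3)*(k^3 - 6*k^2 + 5*k + 12) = k*(k - 3)^2*(k^2 - 3*k - 4) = k*(k - 3)^2*(k + 1)*(k - 4)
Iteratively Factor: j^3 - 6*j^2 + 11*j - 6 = (j - 3)*(j^2 - 3*j + 2) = (j - 3)*(j - 1)*(j - 2)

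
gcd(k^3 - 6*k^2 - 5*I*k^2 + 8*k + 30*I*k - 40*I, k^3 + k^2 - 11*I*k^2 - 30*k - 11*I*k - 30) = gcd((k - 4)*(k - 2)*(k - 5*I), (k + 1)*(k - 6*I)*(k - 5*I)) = k - 5*I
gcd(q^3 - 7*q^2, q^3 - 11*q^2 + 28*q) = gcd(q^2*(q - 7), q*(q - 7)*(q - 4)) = q^2 - 7*q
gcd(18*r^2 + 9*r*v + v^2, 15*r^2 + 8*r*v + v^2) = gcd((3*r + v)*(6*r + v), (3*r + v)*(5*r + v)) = 3*r + v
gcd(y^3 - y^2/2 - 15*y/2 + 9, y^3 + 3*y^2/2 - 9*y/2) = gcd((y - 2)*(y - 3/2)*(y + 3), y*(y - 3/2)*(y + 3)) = y^2 + 3*y/2 - 9/2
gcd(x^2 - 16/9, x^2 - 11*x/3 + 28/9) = x - 4/3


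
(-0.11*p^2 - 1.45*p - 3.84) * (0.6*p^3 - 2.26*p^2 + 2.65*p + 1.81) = -0.066*p^5 - 0.6214*p^4 + 0.6815*p^3 + 4.6368*p^2 - 12.8005*p - 6.9504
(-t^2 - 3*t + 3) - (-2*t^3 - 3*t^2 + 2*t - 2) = 2*t^3 + 2*t^2 - 5*t + 5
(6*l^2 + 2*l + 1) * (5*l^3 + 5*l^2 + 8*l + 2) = 30*l^5 + 40*l^4 + 63*l^3 + 33*l^2 + 12*l + 2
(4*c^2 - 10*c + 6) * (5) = 20*c^2 - 50*c + 30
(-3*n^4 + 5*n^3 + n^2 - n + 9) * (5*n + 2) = -15*n^5 + 19*n^4 + 15*n^3 - 3*n^2 + 43*n + 18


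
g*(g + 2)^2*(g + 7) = g^4 + 11*g^3 + 32*g^2 + 28*g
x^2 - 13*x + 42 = (x - 7)*(x - 6)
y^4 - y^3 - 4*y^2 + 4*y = y*(y - 2)*(y - 1)*(y + 2)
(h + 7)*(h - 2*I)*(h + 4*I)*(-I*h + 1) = -I*h^4 + 3*h^3 - 7*I*h^3 + 21*h^2 - 6*I*h^2 + 8*h - 42*I*h + 56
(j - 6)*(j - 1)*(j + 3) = j^3 - 4*j^2 - 15*j + 18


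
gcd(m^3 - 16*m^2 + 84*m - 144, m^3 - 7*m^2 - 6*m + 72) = m^2 - 10*m + 24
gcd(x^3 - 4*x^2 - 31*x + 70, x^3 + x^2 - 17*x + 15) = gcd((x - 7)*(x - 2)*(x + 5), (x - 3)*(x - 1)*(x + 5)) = x + 5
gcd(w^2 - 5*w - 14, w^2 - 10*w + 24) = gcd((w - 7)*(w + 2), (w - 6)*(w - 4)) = 1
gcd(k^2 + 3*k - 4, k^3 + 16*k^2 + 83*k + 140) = k + 4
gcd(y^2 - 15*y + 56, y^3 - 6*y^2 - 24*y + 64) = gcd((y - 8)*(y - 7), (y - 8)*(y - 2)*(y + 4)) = y - 8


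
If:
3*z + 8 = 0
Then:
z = -8/3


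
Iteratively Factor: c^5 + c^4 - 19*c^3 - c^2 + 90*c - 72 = (c + 3)*(c^4 - 2*c^3 - 13*c^2 + 38*c - 24) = (c + 3)*(c + 4)*(c^3 - 6*c^2 + 11*c - 6) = (c - 3)*(c + 3)*(c + 4)*(c^2 - 3*c + 2) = (c - 3)*(c - 2)*(c + 3)*(c + 4)*(c - 1)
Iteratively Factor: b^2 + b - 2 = (b - 1)*(b + 2)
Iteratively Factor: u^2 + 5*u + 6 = (u + 3)*(u + 2)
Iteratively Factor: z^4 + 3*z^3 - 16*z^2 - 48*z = (z - 4)*(z^3 + 7*z^2 + 12*z) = z*(z - 4)*(z^2 + 7*z + 12) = z*(z - 4)*(z + 3)*(z + 4)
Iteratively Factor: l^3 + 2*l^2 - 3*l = (l - 1)*(l^2 + 3*l) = l*(l - 1)*(l + 3)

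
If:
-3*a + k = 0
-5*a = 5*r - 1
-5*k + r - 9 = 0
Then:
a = -11/20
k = -33/20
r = 3/4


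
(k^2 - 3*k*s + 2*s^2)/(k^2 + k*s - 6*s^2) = (k - s)/(k + 3*s)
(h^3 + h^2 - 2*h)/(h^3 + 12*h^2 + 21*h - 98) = h*(h^2 + h - 2)/(h^3 + 12*h^2 + 21*h - 98)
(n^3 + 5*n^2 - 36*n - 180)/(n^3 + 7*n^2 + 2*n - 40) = (n^2 - 36)/(n^2 + 2*n - 8)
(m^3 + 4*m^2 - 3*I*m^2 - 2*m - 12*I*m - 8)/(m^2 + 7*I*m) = (m^3 + m^2*(4 - 3*I) - 2*m*(1 + 6*I) - 8)/(m*(m + 7*I))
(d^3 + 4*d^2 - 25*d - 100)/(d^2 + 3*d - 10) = (d^2 - d - 20)/(d - 2)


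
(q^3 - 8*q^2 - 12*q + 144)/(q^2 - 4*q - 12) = (q^2 - 2*q - 24)/(q + 2)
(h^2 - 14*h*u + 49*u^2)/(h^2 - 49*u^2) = (h - 7*u)/(h + 7*u)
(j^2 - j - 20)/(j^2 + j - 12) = (j - 5)/(j - 3)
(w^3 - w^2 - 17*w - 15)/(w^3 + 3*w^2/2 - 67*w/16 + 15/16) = 16*(w^2 - 4*w - 5)/(16*w^2 - 24*w + 5)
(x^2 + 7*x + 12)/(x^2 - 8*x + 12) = (x^2 + 7*x + 12)/(x^2 - 8*x + 12)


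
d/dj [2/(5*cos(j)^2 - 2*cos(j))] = 4*(-sin(j)/cos(j)^2 + 5*tan(j))/(5*cos(j) - 2)^2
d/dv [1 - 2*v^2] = -4*v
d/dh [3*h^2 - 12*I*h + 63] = 6*h - 12*I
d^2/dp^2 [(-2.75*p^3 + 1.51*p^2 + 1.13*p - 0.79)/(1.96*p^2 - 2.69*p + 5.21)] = (-1.4210854715202e-14*p^5 + 40.9699139999999*p^3 + 120.51957*p^2 - 492.121122*p + 118.350146)/(7.529536*p^6 - 31.001712*p^5 + 102.592476*p^4 - 184.280333*p^3 + 272.707551*p^2 - 219.052887*p + 141.420761)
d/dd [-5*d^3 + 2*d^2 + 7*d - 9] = -15*d^2 + 4*d + 7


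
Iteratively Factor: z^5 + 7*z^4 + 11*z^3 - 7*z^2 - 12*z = (z + 1)*(z^4 + 6*z^3 + 5*z^2 - 12*z) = z*(z + 1)*(z^3 + 6*z^2 + 5*z - 12) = z*(z - 1)*(z + 1)*(z^2 + 7*z + 12) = z*(z - 1)*(z + 1)*(z + 3)*(z + 4)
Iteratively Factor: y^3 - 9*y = (y - 3)*(y^2 + 3*y) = y*(y - 3)*(y + 3)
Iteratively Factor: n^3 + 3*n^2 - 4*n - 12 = (n + 3)*(n^2 - 4) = (n + 2)*(n + 3)*(n - 2)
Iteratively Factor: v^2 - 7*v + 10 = (v - 5)*(v - 2)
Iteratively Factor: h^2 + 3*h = (h + 3)*(h)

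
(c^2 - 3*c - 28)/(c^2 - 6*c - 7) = (c + 4)/(c + 1)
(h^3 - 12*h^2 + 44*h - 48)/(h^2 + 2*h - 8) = (h^2 - 10*h + 24)/(h + 4)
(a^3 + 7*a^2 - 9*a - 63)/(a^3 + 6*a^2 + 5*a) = (a^3 + 7*a^2 - 9*a - 63)/(a*(a^2 + 6*a + 5))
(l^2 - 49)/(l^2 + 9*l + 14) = (l - 7)/(l + 2)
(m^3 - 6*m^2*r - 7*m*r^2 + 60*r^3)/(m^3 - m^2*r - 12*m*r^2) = (m - 5*r)/m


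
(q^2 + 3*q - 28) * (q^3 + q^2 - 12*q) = q^5 + 4*q^4 - 37*q^3 - 64*q^2 + 336*q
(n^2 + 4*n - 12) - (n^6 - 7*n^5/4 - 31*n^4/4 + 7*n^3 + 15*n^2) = -n^6 + 7*n^5/4 + 31*n^4/4 - 7*n^3 - 14*n^2 + 4*n - 12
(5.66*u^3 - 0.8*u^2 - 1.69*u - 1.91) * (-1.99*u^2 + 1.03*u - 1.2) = -11.2634*u^5 + 7.4218*u^4 - 4.2529*u^3 + 3.0202*u^2 + 0.0607*u + 2.292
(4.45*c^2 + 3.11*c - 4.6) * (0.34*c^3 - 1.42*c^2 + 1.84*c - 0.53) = 1.513*c^5 - 5.2616*c^4 + 2.2078*c^3 + 9.8959*c^2 - 10.1123*c + 2.438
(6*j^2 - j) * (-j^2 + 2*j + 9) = -6*j^4 + 13*j^3 + 52*j^2 - 9*j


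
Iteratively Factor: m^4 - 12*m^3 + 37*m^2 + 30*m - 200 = (m - 4)*(m^3 - 8*m^2 + 5*m + 50) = (m - 5)*(m - 4)*(m^2 - 3*m - 10) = (m - 5)^2*(m - 4)*(m + 2)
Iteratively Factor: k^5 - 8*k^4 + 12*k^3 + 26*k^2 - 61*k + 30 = (k - 1)*(k^4 - 7*k^3 + 5*k^2 + 31*k - 30) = (k - 1)^2*(k^3 - 6*k^2 - k + 30) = (k - 5)*(k - 1)^2*(k^2 - k - 6) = (k - 5)*(k - 1)^2*(k + 2)*(k - 3)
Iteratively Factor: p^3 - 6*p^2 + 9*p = (p - 3)*(p^2 - 3*p) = p*(p - 3)*(p - 3)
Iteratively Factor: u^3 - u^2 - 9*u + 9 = (u - 1)*(u^2 - 9) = (u - 3)*(u - 1)*(u + 3)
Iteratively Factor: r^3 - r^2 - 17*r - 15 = (r + 1)*(r^2 - 2*r - 15) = (r + 1)*(r + 3)*(r - 5)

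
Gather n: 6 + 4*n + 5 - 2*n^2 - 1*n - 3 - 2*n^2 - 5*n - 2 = -4*n^2 - 2*n + 6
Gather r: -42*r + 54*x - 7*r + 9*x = -49*r + 63*x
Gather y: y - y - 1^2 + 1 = 0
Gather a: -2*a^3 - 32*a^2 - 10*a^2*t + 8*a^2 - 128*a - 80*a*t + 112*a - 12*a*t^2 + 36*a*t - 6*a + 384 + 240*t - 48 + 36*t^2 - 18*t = -2*a^3 + a^2*(-10*t - 24) + a*(-12*t^2 - 44*t - 22) + 36*t^2 + 222*t + 336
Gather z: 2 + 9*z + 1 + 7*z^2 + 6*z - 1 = 7*z^2 + 15*z + 2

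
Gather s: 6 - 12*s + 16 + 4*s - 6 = 16 - 8*s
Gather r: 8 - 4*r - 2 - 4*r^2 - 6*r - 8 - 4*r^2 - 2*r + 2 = -8*r^2 - 12*r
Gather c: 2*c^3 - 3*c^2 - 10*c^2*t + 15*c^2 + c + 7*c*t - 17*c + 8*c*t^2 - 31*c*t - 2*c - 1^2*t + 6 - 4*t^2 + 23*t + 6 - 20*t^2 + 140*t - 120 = 2*c^3 + c^2*(12 - 10*t) + c*(8*t^2 - 24*t - 18) - 24*t^2 + 162*t - 108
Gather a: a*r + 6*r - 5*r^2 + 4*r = a*r - 5*r^2 + 10*r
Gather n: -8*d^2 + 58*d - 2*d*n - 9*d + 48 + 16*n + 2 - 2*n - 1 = -8*d^2 + 49*d + n*(14 - 2*d) + 49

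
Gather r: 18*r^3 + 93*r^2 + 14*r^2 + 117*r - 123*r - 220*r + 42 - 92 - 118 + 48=18*r^3 + 107*r^2 - 226*r - 120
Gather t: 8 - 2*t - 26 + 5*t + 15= 3*t - 3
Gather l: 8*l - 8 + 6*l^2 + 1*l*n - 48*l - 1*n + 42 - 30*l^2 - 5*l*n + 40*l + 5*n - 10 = -24*l^2 - 4*l*n + 4*n + 24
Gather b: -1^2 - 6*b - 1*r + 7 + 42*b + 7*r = 36*b + 6*r + 6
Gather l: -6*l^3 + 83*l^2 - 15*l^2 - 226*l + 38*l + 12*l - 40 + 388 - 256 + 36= -6*l^3 + 68*l^2 - 176*l + 128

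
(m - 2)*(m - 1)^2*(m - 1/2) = m^4 - 9*m^3/2 + 7*m^2 - 9*m/2 + 1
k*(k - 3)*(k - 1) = k^3 - 4*k^2 + 3*k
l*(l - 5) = l^2 - 5*l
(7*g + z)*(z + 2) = 7*g*z + 14*g + z^2 + 2*z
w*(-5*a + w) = -5*a*w + w^2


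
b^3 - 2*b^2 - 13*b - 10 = (b - 5)*(b + 1)*(b + 2)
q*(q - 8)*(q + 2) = q^3 - 6*q^2 - 16*q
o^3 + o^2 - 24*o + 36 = (o - 3)*(o - 2)*(o + 6)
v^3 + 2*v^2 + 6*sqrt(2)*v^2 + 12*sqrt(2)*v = v*(v + 2)*(v + 6*sqrt(2))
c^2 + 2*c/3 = c*(c + 2/3)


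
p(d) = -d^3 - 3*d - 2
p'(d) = -3*d^2 - 3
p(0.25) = -2.77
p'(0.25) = -3.19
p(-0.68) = 0.35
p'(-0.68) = -4.39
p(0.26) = -2.80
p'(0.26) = -3.20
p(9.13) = -790.44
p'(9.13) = -253.07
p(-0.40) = -0.74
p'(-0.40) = -3.48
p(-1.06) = 2.37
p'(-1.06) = -6.37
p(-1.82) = 9.49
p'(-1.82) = -12.94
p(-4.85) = 126.63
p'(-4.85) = -73.57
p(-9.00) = 754.00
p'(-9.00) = -246.00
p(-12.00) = 1762.00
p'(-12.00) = -435.00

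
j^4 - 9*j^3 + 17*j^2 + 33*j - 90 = (j - 5)*(j - 3)^2*(j + 2)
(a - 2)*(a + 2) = a^2 - 4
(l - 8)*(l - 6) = l^2 - 14*l + 48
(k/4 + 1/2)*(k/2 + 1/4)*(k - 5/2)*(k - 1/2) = k^4/8 - k^3/16 - 21*k^2/32 + k/64 + 5/32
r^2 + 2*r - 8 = (r - 2)*(r + 4)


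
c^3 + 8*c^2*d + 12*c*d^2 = c*(c + 2*d)*(c + 6*d)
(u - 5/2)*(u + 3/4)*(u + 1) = u^3 - 3*u^2/4 - 29*u/8 - 15/8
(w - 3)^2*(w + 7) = w^3 + w^2 - 33*w + 63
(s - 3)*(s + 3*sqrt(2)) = s^2 - 3*s + 3*sqrt(2)*s - 9*sqrt(2)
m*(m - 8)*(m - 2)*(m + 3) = m^4 - 7*m^3 - 14*m^2 + 48*m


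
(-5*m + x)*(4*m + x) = -20*m^2 - m*x + x^2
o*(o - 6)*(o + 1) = o^3 - 5*o^2 - 6*o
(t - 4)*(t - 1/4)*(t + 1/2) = t^3 - 15*t^2/4 - 9*t/8 + 1/2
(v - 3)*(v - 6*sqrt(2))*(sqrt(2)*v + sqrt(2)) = sqrt(2)*v^3 - 12*v^2 - 2*sqrt(2)*v^2 - 3*sqrt(2)*v + 24*v + 36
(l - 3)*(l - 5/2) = l^2 - 11*l/2 + 15/2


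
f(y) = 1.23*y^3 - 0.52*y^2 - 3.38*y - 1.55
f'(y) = 3.69*y^2 - 1.04*y - 3.38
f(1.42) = -3.88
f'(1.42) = 2.58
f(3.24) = 23.88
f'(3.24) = 31.99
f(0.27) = -2.48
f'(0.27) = -3.39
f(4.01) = 55.85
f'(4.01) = 51.79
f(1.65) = -3.02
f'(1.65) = 4.95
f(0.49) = -3.19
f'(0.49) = -3.00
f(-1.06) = -0.02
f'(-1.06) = 1.87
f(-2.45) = -14.48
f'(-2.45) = 21.32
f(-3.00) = -29.30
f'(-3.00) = 32.95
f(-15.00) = -4219.10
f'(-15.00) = 842.47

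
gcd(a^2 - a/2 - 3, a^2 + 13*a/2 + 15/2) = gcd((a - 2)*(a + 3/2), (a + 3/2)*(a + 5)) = a + 3/2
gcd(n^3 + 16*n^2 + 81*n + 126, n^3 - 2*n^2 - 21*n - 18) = n + 3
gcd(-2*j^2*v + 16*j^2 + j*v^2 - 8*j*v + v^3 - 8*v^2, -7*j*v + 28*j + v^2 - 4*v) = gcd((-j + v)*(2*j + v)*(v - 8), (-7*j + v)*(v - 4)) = 1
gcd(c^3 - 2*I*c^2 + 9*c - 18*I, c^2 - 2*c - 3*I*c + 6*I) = c - 3*I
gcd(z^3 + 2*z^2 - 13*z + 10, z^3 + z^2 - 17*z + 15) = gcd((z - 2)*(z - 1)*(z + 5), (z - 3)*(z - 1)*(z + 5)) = z^2 + 4*z - 5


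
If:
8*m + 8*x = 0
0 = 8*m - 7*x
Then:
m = 0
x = 0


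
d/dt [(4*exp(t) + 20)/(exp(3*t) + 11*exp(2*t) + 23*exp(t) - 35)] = 8*(-exp(t) - 3)*exp(t)/(exp(4*t) + 12*exp(3*t) + 22*exp(2*t) - 84*exp(t) + 49)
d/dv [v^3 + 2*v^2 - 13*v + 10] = 3*v^2 + 4*v - 13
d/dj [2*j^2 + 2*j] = 4*j + 2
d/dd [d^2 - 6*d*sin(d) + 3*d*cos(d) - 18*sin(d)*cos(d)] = -3*d*sin(d) - 6*d*cos(d) + 2*d - 6*sin(d) + 3*cos(d) - 18*cos(2*d)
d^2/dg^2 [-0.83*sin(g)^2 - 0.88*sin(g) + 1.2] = 0.88*sin(g) - 1.66*cos(2*g)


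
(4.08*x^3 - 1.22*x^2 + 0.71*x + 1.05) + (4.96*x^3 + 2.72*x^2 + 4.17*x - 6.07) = 9.04*x^3 + 1.5*x^2 + 4.88*x - 5.02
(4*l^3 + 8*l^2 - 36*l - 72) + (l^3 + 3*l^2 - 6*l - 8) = 5*l^3 + 11*l^2 - 42*l - 80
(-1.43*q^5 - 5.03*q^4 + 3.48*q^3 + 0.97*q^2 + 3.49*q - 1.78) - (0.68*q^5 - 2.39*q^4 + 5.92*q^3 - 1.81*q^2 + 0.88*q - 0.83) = -2.11*q^5 - 2.64*q^4 - 2.44*q^3 + 2.78*q^2 + 2.61*q - 0.95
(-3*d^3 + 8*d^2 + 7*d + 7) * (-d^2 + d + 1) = 3*d^5 - 11*d^4 - 2*d^3 + 8*d^2 + 14*d + 7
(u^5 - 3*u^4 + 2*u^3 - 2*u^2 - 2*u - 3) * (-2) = -2*u^5 + 6*u^4 - 4*u^3 + 4*u^2 + 4*u + 6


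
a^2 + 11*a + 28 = (a + 4)*(a + 7)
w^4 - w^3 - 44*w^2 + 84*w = w*(w - 6)*(w - 2)*(w + 7)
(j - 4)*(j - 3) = j^2 - 7*j + 12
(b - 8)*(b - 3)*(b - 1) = b^3 - 12*b^2 + 35*b - 24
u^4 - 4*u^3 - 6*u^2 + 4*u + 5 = (u - 5)*(u - 1)*(u + 1)^2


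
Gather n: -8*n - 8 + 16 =8 - 8*n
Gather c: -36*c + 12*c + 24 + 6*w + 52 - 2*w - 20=-24*c + 4*w + 56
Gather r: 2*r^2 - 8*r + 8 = 2*r^2 - 8*r + 8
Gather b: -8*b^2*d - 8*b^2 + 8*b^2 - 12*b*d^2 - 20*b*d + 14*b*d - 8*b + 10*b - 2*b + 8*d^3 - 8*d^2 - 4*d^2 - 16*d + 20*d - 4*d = -8*b^2*d + b*(-12*d^2 - 6*d) + 8*d^3 - 12*d^2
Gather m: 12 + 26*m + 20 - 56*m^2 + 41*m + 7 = -56*m^2 + 67*m + 39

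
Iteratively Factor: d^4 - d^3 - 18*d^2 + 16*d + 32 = (d + 4)*(d^3 - 5*d^2 + 2*d + 8) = (d - 2)*(d + 4)*(d^2 - 3*d - 4) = (d - 2)*(d + 1)*(d + 4)*(d - 4)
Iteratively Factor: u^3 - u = (u - 1)*(u^2 + u) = (u - 1)*(u + 1)*(u)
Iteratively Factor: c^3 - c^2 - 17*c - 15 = (c + 1)*(c^2 - 2*c - 15) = (c + 1)*(c + 3)*(c - 5)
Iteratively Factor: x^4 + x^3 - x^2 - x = (x)*(x^3 + x^2 - x - 1) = x*(x + 1)*(x^2 - 1) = x*(x + 1)^2*(x - 1)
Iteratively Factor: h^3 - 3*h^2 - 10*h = (h - 5)*(h^2 + 2*h) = h*(h - 5)*(h + 2)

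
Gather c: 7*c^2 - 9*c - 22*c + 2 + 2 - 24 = 7*c^2 - 31*c - 20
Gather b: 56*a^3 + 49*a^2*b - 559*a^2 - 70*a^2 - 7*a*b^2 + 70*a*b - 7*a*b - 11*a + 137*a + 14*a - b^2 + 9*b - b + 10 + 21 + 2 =56*a^3 - 629*a^2 + 140*a + b^2*(-7*a - 1) + b*(49*a^2 + 63*a + 8) + 33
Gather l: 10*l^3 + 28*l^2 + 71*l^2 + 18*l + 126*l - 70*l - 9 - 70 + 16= 10*l^3 + 99*l^2 + 74*l - 63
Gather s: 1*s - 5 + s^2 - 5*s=s^2 - 4*s - 5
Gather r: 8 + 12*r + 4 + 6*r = 18*r + 12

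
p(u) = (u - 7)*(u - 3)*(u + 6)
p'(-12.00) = 489.00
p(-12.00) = -1710.00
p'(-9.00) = 276.00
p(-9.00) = -576.00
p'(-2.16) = -7.72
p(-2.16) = 181.50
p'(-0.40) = -35.32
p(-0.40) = 140.90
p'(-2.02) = -10.60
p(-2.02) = 180.22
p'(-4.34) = 52.23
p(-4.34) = 138.17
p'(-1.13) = -26.13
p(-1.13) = 163.52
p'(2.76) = -38.23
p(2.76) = 8.91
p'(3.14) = -34.54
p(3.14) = -4.94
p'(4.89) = -6.38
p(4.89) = -43.43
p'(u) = (u - 7)*(u - 3) + (u - 7)*(u + 6) + (u - 3)*(u + 6)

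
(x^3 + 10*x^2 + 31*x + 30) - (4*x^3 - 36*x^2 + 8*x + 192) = -3*x^3 + 46*x^2 + 23*x - 162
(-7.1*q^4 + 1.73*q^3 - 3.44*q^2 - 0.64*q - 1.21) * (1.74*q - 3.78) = -12.354*q^5 + 29.8482*q^4 - 12.525*q^3 + 11.8896*q^2 + 0.3138*q + 4.5738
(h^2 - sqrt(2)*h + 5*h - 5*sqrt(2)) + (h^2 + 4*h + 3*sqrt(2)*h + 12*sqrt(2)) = 2*h^2 + 2*sqrt(2)*h + 9*h + 7*sqrt(2)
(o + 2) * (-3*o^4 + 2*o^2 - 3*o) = -3*o^5 - 6*o^4 + 2*o^3 + o^2 - 6*o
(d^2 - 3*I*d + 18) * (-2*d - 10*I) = -2*d^3 - 4*I*d^2 - 66*d - 180*I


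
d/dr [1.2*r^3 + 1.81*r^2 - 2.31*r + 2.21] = 3.6*r^2 + 3.62*r - 2.31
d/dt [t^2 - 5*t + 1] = 2*t - 5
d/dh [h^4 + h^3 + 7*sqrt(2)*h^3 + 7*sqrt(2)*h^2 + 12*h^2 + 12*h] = 4*h^3 + 3*h^2 + 21*sqrt(2)*h^2 + 14*sqrt(2)*h + 24*h + 12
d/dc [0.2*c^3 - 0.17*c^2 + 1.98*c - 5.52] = 0.6*c^2 - 0.34*c + 1.98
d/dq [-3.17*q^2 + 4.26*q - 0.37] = 4.26 - 6.34*q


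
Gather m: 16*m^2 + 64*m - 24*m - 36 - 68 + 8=16*m^2 + 40*m - 96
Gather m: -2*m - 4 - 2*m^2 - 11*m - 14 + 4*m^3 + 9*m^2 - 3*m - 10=4*m^3 + 7*m^2 - 16*m - 28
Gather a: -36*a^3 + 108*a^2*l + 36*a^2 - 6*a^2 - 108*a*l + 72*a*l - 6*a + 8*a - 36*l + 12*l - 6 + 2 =-36*a^3 + a^2*(108*l + 30) + a*(2 - 36*l) - 24*l - 4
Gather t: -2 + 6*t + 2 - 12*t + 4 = 4 - 6*t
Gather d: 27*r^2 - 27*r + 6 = 27*r^2 - 27*r + 6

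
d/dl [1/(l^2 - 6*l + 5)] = 2*(3 - l)/(l^2 - 6*l + 5)^2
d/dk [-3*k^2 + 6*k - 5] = 6 - 6*k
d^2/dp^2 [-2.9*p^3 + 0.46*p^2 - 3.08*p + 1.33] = 0.92 - 17.4*p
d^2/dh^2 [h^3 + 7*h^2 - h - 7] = 6*h + 14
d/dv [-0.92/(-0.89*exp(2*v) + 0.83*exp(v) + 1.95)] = (0.7636 - 1.6376*exp(v))*exp(v)/(-0.89*exp(2*v) + 0.83*exp(v) + 1.95)^2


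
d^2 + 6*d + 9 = (d + 3)^2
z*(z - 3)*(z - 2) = z^3 - 5*z^2 + 6*z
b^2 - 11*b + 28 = (b - 7)*(b - 4)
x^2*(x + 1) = x^3 + x^2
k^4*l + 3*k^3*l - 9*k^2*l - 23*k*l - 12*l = (k - 3)*(k + 1)*(k + 4)*(k*l + l)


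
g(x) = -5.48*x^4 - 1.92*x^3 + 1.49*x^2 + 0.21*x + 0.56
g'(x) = -21.92*x^3 - 5.76*x^2 + 2.98*x + 0.21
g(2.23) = -148.37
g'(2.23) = -264.87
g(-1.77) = -38.28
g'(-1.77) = 98.44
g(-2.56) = -193.36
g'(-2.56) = 322.59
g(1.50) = -30.00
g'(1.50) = -82.26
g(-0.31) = 0.64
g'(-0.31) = -0.61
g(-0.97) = -1.34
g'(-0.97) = 11.91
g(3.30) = -701.40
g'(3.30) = -840.42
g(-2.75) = -262.23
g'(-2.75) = 404.32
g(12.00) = -116733.40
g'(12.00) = -38671.23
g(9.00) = -37230.82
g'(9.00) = -16419.21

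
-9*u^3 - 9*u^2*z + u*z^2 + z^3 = (-3*u + z)*(u + z)*(3*u + z)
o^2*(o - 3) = o^3 - 3*o^2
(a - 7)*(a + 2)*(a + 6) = a^3 + a^2 - 44*a - 84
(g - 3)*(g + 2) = g^2 - g - 6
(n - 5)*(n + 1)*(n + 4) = n^3 - 21*n - 20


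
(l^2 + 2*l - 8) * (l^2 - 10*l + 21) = l^4 - 8*l^3 - 7*l^2 + 122*l - 168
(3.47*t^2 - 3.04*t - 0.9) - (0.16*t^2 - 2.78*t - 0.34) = 3.31*t^2 - 0.26*t - 0.56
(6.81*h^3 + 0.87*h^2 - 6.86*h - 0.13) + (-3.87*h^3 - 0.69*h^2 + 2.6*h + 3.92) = 2.94*h^3 + 0.18*h^2 - 4.26*h + 3.79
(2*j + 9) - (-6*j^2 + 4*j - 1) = 6*j^2 - 2*j + 10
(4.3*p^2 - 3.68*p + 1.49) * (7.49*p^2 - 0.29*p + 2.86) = 32.207*p^4 - 28.8102*p^3 + 24.5253*p^2 - 10.9569*p + 4.2614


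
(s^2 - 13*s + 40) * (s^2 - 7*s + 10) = s^4 - 20*s^3 + 141*s^2 - 410*s + 400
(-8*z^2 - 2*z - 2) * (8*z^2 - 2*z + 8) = -64*z^4 - 76*z^2 - 12*z - 16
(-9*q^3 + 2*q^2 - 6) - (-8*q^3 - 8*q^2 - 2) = -q^3 + 10*q^2 - 4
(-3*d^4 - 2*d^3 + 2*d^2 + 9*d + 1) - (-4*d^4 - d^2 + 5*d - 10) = d^4 - 2*d^3 + 3*d^2 + 4*d + 11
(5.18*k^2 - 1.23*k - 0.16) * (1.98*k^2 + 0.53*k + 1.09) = 10.2564*k^4 + 0.31*k^3 + 4.6775*k^2 - 1.4255*k - 0.1744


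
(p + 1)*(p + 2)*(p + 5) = p^3 + 8*p^2 + 17*p + 10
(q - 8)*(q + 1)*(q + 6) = q^3 - q^2 - 50*q - 48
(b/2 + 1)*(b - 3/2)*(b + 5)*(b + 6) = b^4/2 + 23*b^3/4 + 65*b^2/4 - 9*b - 45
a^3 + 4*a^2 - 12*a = a*(a - 2)*(a + 6)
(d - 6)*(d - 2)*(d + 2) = d^3 - 6*d^2 - 4*d + 24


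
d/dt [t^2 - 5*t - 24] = 2*t - 5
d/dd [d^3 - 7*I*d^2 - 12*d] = 3*d^2 - 14*I*d - 12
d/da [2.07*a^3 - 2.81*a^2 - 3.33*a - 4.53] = 6.21*a^2 - 5.62*a - 3.33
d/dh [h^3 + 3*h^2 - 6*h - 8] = 3*h^2 + 6*h - 6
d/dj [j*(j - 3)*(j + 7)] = 3*j^2 + 8*j - 21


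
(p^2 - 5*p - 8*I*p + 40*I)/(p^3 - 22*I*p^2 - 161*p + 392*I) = (p - 5)/(p^2 - 14*I*p - 49)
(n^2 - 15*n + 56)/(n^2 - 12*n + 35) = (n - 8)/(n - 5)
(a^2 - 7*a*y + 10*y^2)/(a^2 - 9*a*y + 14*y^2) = (-a + 5*y)/(-a + 7*y)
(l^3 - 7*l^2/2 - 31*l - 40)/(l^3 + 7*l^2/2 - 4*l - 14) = (2*l^2 - 11*l - 40)/(2*l^2 + 3*l - 14)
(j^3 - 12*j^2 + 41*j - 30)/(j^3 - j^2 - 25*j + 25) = (j - 6)/(j + 5)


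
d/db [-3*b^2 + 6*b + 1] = 6 - 6*b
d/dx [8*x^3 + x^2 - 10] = 2*x*(12*x + 1)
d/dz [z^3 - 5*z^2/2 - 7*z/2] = 3*z^2 - 5*z - 7/2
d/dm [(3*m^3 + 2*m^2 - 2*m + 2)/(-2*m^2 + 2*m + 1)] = 3*(-2*m^4 + 4*m^3 + 3*m^2 + 4*m - 2)/(4*m^4 - 8*m^3 + 4*m + 1)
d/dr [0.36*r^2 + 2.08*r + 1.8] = 0.72*r + 2.08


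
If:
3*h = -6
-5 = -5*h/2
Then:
No Solution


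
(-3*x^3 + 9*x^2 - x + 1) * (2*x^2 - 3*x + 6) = -6*x^5 + 27*x^4 - 47*x^3 + 59*x^2 - 9*x + 6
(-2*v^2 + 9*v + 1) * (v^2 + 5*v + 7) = -2*v^4 - v^3 + 32*v^2 + 68*v + 7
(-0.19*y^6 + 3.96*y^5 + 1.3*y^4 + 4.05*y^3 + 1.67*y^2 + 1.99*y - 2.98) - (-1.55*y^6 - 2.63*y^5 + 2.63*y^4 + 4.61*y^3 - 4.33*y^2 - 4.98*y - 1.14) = 1.36*y^6 + 6.59*y^5 - 1.33*y^4 - 0.56*y^3 + 6.0*y^2 + 6.97*y - 1.84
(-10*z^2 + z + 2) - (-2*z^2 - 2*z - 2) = -8*z^2 + 3*z + 4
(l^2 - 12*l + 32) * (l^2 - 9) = l^4 - 12*l^3 + 23*l^2 + 108*l - 288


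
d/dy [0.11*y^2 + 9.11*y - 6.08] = 0.22*y + 9.11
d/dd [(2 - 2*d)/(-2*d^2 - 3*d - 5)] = 4*(-d^2 + 2*d + 4)/(4*d^4 + 12*d^3 + 29*d^2 + 30*d + 25)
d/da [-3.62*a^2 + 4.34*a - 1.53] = 4.34 - 7.24*a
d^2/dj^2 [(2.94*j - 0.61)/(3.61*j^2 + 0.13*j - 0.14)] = ((3.6398 - 63.6804*j)*(3.61*j^2 + 0.13*j - 0.14) + (2.94*j - 0.61)*(7.22*j + 0.13)*(14.44*j + 0.26))/(3.61*j^2 + 0.13*j - 0.14)^3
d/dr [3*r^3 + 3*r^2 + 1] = 3*r*(3*r + 2)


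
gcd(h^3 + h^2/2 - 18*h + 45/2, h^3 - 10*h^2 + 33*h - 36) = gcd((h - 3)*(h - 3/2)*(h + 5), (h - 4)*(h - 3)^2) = h - 3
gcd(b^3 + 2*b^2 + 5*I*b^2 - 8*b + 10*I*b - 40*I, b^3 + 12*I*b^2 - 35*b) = b + 5*I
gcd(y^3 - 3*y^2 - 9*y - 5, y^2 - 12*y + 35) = y - 5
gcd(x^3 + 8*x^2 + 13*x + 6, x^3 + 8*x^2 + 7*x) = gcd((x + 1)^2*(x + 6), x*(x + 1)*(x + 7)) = x + 1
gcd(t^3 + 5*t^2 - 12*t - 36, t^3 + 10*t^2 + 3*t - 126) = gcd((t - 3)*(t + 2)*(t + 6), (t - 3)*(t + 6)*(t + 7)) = t^2 + 3*t - 18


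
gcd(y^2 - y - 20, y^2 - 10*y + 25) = y - 5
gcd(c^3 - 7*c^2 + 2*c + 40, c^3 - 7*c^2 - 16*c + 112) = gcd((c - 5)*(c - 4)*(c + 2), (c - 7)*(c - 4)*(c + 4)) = c - 4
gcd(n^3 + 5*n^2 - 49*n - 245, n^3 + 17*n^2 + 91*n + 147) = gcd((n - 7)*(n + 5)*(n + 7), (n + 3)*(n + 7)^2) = n + 7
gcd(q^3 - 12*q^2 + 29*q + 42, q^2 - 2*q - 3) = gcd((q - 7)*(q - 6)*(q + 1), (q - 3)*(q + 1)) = q + 1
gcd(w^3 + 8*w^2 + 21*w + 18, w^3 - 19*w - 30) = w^2 + 5*w + 6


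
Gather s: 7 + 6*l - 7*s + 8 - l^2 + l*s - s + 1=-l^2 + 6*l + s*(l - 8) + 16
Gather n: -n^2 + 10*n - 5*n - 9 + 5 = -n^2 + 5*n - 4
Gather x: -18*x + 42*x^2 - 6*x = 42*x^2 - 24*x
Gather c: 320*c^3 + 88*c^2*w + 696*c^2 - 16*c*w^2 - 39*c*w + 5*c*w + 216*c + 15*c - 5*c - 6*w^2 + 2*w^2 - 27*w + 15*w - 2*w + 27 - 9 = 320*c^3 + c^2*(88*w + 696) + c*(-16*w^2 - 34*w + 226) - 4*w^2 - 14*w + 18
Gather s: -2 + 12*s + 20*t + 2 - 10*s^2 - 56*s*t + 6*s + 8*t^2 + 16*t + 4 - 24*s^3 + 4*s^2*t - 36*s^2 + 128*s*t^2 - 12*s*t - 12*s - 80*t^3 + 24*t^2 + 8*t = -24*s^3 + s^2*(4*t - 46) + s*(128*t^2 - 68*t + 6) - 80*t^3 + 32*t^2 + 44*t + 4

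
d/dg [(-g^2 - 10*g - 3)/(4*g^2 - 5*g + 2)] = 5*(9*g^2 + 4*g - 7)/(16*g^4 - 40*g^3 + 41*g^2 - 20*g + 4)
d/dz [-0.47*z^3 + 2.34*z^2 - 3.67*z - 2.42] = -1.41*z^2 + 4.68*z - 3.67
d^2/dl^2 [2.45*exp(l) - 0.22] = 2.45*exp(l)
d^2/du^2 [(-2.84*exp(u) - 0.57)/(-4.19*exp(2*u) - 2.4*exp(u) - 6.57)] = (49.859324*exp(4*u) + 11.468868*exp(3*u) - 451.886472*exp(2*u) - 104.262444*exp(u) + 113.600556)*exp(u)/(73.560059*exp(6*u) + 126.40392*exp(5*u) + 418.433931*exp(4*u) + 410.23152*exp(3*u) + 656.112393*exp(2*u) + 310.78728*exp(u) + 283.593393)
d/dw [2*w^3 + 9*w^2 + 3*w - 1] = 6*w^2 + 18*w + 3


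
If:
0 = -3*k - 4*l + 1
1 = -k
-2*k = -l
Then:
No Solution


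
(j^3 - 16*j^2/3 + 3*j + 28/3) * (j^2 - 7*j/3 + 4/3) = j^5 - 23*j^4/3 + 151*j^3/9 - 43*j^2/9 - 160*j/9 + 112/9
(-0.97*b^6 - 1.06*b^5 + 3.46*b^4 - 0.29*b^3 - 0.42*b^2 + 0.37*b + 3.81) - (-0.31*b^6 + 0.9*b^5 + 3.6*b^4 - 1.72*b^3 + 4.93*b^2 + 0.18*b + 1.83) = -0.66*b^6 - 1.96*b^5 - 0.14*b^4 + 1.43*b^3 - 5.35*b^2 + 0.19*b + 1.98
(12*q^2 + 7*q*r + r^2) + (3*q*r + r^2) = 12*q^2 + 10*q*r + 2*r^2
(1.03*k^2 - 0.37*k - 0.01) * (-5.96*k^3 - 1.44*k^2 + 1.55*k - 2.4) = -6.1388*k^5 + 0.722*k^4 + 2.1889*k^3 - 3.0311*k^2 + 0.8725*k + 0.024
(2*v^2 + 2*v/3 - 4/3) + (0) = 2*v^2 + 2*v/3 - 4/3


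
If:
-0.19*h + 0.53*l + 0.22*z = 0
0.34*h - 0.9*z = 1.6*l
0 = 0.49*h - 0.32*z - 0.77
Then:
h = 0.95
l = 0.73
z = -0.95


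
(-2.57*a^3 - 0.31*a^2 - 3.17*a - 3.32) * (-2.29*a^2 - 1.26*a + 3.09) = 5.8853*a^5 + 3.9481*a^4 - 0.291399999999999*a^3 + 10.6391*a^2 - 5.6121*a - 10.2588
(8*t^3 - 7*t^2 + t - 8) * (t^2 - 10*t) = 8*t^5 - 87*t^4 + 71*t^3 - 18*t^2 + 80*t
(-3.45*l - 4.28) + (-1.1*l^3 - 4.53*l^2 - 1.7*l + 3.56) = -1.1*l^3 - 4.53*l^2 - 5.15*l - 0.72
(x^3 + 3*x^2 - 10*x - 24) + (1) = x^3 + 3*x^2 - 10*x - 23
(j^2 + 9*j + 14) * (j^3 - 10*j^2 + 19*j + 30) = j^5 - j^4 - 57*j^3 + 61*j^2 + 536*j + 420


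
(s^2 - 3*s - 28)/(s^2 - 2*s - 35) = (s + 4)/(s + 5)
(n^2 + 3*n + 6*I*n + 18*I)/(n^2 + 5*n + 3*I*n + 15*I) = (n^2 + n*(3 + 6*I) + 18*I)/(n^2 + n*(5 + 3*I) + 15*I)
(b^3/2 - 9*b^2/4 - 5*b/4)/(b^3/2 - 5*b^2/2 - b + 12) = b*(2*b^2 - 9*b - 5)/(2*(b^3 - 5*b^2 - 2*b + 24))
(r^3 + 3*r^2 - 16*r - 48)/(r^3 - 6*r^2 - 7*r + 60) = (r + 4)/(r - 5)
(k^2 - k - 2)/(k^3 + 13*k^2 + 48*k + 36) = (k - 2)/(k^2 + 12*k + 36)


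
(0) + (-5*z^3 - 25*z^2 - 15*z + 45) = -5*z^3 - 25*z^2 - 15*z + 45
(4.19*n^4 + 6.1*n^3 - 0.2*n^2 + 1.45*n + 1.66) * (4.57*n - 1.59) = 19.1483*n^5 + 21.2149*n^4 - 10.613*n^3 + 6.9445*n^2 + 5.2807*n - 2.6394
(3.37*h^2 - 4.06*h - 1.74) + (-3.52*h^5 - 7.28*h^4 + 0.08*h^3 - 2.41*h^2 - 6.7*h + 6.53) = -3.52*h^5 - 7.28*h^4 + 0.08*h^3 + 0.96*h^2 - 10.76*h + 4.79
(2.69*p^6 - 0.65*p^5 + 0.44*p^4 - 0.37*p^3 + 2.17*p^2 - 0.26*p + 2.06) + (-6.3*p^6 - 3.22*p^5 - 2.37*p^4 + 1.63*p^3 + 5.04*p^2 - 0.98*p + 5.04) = -3.61*p^6 - 3.87*p^5 - 1.93*p^4 + 1.26*p^3 + 7.21*p^2 - 1.24*p + 7.1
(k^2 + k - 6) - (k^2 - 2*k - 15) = 3*k + 9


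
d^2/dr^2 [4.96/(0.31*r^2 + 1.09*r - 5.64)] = (-0.953312*r^2 - 3.351968*r + 4.96*(0.62*r + 1.09)*(1.24*r + 2.18) + 17.344128)/(0.31*r^2 + 1.09*r - 5.64)^3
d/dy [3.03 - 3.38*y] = -3.38000000000000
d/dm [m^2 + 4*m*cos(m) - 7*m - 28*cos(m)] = -4*m*sin(m) + 2*m + 28*sin(m) + 4*cos(m) - 7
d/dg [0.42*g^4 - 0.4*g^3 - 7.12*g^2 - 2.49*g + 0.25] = 1.68*g^3 - 1.2*g^2 - 14.24*g - 2.49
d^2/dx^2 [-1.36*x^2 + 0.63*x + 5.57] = -2.72000000000000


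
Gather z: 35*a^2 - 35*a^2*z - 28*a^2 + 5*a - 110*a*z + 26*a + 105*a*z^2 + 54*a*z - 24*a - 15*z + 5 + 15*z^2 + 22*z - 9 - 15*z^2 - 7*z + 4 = 7*a^2 + 105*a*z^2 + 7*a + z*(-35*a^2 - 56*a)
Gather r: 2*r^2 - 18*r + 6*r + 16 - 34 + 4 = 2*r^2 - 12*r - 14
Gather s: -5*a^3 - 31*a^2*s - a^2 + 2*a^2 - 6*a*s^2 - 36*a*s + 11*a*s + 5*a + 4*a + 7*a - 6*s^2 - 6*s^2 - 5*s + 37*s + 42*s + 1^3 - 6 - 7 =-5*a^3 + a^2 + 16*a + s^2*(-6*a - 12) + s*(-31*a^2 - 25*a + 74) - 12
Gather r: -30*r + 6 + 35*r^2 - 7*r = 35*r^2 - 37*r + 6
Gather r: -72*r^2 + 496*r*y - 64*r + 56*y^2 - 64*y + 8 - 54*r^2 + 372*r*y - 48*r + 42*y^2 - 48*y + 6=-126*r^2 + r*(868*y - 112) + 98*y^2 - 112*y + 14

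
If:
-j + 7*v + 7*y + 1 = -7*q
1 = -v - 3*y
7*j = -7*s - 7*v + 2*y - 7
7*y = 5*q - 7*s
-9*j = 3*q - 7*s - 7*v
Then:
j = -365/629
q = 475/629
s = 2417/4403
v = -611/629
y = -6/629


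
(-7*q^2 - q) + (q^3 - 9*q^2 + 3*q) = q^3 - 16*q^2 + 2*q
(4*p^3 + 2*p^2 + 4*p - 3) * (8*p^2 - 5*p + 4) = 32*p^5 - 4*p^4 + 38*p^3 - 36*p^2 + 31*p - 12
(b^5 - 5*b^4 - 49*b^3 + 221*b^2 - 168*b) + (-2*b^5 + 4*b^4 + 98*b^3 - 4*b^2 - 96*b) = -b^5 - b^4 + 49*b^3 + 217*b^2 - 264*b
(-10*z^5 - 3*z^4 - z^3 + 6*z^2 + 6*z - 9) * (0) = 0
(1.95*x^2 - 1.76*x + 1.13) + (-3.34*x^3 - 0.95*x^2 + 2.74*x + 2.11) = -3.34*x^3 + 1.0*x^2 + 0.98*x + 3.24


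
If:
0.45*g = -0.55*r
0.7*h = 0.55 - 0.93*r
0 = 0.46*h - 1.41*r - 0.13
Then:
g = -0.14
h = 0.63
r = 0.11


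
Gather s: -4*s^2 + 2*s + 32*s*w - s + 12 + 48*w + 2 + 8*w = -4*s^2 + s*(32*w + 1) + 56*w + 14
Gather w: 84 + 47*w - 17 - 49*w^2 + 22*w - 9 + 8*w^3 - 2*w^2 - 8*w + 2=8*w^3 - 51*w^2 + 61*w + 60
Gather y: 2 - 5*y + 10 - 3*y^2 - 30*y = -3*y^2 - 35*y + 12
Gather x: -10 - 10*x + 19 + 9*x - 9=-x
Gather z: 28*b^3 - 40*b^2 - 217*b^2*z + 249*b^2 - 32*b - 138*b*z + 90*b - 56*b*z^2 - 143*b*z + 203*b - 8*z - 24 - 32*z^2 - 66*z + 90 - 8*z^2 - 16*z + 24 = 28*b^3 + 209*b^2 + 261*b + z^2*(-56*b - 40) + z*(-217*b^2 - 281*b - 90) + 90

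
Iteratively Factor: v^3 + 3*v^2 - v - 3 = (v + 1)*(v^2 + 2*v - 3) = (v - 1)*(v + 1)*(v + 3)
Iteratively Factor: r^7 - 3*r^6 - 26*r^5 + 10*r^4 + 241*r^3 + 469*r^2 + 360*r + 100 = (r + 2)*(r^6 - 5*r^5 - 16*r^4 + 42*r^3 + 157*r^2 + 155*r + 50) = (r + 1)*(r + 2)*(r^5 - 6*r^4 - 10*r^3 + 52*r^2 + 105*r + 50) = (r + 1)^2*(r + 2)*(r^4 - 7*r^3 - 3*r^2 + 55*r + 50) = (r - 5)*(r + 1)^2*(r + 2)*(r^3 - 2*r^2 - 13*r - 10) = (r - 5)*(r + 1)^3*(r + 2)*(r^2 - 3*r - 10) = (r - 5)^2*(r + 1)^3*(r + 2)*(r + 2)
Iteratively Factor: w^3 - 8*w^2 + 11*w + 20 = (w - 4)*(w^2 - 4*w - 5) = (w - 4)*(w + 1)*(w - 5)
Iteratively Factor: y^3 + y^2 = (y + 1)*(y^2) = y*(y + 1)*(y)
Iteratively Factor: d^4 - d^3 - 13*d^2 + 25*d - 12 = (d - 1)*(d^3 - 13*d + 12) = (d - 1)^2*(d^2 + d - 12) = (d - 1)^2*(d + 4)*(d - 3)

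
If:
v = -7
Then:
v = -7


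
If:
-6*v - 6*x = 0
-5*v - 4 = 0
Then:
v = -4/5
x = 4/5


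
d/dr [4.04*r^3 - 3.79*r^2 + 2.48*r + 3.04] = 12.12*r^2 - 7.58*r + 2.48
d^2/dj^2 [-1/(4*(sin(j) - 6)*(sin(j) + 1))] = (4*sin(j)^3 - 19*sin(j)^2 + 62*sin(j) - 62)/(4*(sin(j) - 6)^3*(sin(j) + 1)^2)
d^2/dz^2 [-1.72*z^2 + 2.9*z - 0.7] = -3.44000000000000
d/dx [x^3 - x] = 3*x^2 - 1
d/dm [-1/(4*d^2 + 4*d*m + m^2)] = 2*(2*d + m)/(4*d^2 + 4*d*m + m^2)^2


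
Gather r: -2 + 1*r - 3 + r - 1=2*r - 6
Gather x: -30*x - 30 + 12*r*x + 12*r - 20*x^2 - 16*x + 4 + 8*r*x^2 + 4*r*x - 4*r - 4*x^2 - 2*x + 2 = 8*r + x^2*(8*r - 24) + x*(16*r - 48) - 24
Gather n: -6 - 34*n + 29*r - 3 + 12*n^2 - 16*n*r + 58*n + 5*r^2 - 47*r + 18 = 12*n^2 + n*(24 - 16*r) + 5*r^2 - 18*r + 9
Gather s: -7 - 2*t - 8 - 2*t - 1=-4*t - 16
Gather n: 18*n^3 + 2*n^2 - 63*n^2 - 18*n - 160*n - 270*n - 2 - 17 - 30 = 18*n^3 - 61*n^2 - 448*n - 49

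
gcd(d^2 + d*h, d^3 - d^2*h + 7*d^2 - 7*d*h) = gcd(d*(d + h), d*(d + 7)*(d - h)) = d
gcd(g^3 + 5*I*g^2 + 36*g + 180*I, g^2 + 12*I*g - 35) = g + 5*I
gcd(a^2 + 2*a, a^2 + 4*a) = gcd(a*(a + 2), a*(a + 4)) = a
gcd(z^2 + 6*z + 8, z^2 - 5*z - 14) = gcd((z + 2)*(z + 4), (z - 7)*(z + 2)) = z + 2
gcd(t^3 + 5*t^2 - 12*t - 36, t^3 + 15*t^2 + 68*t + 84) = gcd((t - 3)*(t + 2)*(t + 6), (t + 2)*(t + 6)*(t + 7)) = t^2 + 8*t + 12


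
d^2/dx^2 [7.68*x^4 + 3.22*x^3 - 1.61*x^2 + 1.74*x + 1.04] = 92.16*x^2 + 19.32*x - 3.22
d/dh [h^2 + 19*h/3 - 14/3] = 2*h + 19/3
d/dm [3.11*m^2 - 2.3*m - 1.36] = 6.22*m - 2.3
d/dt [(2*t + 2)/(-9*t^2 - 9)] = 2*(-t^2 + 2*t*(t + 1) - 1)/(9*(t^2 + 1)^2)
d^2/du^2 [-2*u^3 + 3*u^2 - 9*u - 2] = 6 - 12*u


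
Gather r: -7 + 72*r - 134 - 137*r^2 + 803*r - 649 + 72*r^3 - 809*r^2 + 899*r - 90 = 72*r^3 - 946*r^2 + 1774*r - 880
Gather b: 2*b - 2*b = 0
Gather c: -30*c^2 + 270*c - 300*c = -30*c^2 - 30*c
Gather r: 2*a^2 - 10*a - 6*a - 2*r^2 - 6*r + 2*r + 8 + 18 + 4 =2*a^2 - 16*a - 2*r^2 - 4*r + 30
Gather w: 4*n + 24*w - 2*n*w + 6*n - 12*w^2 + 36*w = 10*n - 12*w^2 + w*(60 - 2*n)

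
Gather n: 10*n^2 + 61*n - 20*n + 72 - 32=10*n^2 + 41*n + 40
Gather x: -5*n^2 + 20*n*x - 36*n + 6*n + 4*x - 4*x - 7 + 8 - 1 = -5*n^2 + 20*n*x - 30*n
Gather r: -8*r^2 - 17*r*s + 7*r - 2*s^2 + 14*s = -8*r^2 + r*(7 - 17*s) - 2*s^2 + 14*s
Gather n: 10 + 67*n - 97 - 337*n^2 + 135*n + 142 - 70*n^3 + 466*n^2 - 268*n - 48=-70*n^3 + 129*n^2 - 66*n + 7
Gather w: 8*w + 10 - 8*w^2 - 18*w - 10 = -8*w^2 - 10*w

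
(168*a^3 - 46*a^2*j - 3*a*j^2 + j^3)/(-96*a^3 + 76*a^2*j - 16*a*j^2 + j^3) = (-28*a^2 + 3*a*j + j^2)/(16*a^2 - 10*a*j + j^2)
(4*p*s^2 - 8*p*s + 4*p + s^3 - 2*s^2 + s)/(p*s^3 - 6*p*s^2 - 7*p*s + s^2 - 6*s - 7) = (-4*p*s^2 + 8*p*s - 4*p - s^3 + 2*s^2 - s)/(-p*s^3 + 6*p*s^2 + 7*p*s - s^2 + 6*s + 7)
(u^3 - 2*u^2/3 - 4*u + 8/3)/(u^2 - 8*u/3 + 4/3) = u + 2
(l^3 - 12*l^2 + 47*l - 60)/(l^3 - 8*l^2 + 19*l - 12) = (l - 5)/(l - 1)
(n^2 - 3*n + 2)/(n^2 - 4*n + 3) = (n - 2)/(n - 3)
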